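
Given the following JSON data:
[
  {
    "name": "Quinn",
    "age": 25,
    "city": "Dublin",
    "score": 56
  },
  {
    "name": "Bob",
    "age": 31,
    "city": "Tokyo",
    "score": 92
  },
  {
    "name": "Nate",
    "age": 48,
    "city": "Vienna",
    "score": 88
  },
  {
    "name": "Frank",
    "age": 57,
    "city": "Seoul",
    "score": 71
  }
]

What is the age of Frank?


Looking up record where name = Frank
Record index: 3
Field 'age' = 57

ANSWER: 57


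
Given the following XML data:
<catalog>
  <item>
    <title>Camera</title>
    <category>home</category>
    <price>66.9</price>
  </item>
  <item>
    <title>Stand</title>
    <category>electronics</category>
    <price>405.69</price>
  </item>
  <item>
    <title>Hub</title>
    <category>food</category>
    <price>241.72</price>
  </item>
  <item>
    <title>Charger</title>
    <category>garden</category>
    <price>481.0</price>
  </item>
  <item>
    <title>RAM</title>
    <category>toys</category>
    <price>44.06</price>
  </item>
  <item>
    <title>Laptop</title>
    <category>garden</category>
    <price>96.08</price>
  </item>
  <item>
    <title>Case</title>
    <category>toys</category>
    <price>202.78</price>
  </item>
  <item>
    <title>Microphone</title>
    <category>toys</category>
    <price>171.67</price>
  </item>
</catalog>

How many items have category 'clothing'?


Scanning <item> elements for <category>clothing</category>:
Count: 0

ANSWER: 0


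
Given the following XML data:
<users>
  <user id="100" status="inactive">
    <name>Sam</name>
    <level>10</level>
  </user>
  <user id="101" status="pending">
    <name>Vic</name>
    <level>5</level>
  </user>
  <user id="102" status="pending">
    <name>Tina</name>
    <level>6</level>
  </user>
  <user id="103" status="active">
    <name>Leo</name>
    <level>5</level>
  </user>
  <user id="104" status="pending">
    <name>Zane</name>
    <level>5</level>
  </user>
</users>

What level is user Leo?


Finding user: Leo
<level>5</level>

ANSWER: 5


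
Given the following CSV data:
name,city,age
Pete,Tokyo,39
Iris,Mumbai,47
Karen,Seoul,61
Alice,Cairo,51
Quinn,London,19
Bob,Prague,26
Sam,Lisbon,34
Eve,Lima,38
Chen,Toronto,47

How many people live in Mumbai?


Scanning city column for 'Mumbai':
  Row 2: Iris -> MATCH
Total matches: 1

ANSWER: 1


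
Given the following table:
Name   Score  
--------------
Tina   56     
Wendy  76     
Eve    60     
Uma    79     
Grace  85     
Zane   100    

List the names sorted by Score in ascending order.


Sorting by Score (ascending):
  Tina: 56
  Eve: 60
  Wendy: 76
  Uma: 79
  Grace: 85
  Zane: 100


ANSWER: Tina, Eve, Wendy, Uma, Grace, Zane


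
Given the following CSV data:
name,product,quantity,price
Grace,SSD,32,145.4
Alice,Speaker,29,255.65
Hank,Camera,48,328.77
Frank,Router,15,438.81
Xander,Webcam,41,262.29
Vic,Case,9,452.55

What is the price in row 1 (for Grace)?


Row 1: Grace
Column 'price' = 145.4

ANSWER: 145.4


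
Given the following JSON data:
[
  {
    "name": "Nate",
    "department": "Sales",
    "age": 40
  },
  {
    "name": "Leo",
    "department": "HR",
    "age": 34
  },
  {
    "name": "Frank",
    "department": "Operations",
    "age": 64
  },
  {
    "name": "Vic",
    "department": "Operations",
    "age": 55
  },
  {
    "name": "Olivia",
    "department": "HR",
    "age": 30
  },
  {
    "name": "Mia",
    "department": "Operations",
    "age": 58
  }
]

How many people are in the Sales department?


Scanning records for department = Sales
  Record 0: Nate
Count: 1

ANSWER: 1


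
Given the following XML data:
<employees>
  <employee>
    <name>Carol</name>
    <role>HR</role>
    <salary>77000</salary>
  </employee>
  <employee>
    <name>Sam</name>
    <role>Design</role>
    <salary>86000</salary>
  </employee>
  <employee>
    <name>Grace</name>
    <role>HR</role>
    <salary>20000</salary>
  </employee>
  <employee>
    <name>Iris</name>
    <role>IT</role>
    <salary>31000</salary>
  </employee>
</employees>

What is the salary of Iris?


Searching for <employee> with <name>Iris</name>
Found at position 4
<salary>31000</salary>

ANSWER: 31000


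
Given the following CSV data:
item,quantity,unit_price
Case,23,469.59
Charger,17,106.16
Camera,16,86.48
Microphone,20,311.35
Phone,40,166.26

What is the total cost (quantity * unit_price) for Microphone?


Row: Microphone
quantity = 20
unit_price = 311.35
total = 20 * 311.35 = 6227.0

ANSWER: 6227.0


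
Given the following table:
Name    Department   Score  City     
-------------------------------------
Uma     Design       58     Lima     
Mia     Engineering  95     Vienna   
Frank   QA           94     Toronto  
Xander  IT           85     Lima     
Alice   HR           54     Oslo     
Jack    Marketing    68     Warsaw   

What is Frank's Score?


Row 3: Frank
Score = 94

ANSWER: 94


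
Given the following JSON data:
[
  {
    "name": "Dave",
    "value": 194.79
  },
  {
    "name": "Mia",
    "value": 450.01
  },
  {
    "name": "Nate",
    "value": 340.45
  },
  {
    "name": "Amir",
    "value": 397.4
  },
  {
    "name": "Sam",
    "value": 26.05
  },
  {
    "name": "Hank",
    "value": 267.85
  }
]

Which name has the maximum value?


Comparing values:
  Dave: 194.79
  Mia: 450.01
  Nate: 340.45
  Amir: 397.4
  Sam: 26.05
  Hank: 267.85
Maximum: Mia (450.01)

ANSWER: Mia


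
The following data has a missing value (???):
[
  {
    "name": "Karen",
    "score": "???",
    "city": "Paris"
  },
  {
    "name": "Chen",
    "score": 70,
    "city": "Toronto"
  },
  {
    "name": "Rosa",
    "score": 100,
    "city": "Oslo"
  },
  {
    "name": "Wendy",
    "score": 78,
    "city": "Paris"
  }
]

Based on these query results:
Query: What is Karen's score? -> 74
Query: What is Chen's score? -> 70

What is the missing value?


The missing value is Karen's score
From query: Karen's score = 74

ANSWER: 74


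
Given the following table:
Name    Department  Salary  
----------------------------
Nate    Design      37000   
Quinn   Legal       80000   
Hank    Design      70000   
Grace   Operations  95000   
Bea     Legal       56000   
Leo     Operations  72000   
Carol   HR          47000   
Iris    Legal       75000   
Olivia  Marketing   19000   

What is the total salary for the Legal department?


Legal department members:
  Quinn: 80000
  Bea: 56000
  Iris: 75000
Total = 80000 + 56000 + 75000 = 211000

ANSWER: 211000


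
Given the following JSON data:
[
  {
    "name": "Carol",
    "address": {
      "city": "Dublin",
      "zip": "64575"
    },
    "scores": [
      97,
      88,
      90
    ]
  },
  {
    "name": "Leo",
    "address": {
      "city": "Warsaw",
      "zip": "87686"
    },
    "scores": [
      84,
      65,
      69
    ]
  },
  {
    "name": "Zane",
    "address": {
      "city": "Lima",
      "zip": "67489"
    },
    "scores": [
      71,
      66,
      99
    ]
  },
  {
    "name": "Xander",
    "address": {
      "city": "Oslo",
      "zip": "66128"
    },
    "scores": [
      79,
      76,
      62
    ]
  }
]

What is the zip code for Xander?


Path: records[3].address.zip
Value: 66128

ANSWER: 66128


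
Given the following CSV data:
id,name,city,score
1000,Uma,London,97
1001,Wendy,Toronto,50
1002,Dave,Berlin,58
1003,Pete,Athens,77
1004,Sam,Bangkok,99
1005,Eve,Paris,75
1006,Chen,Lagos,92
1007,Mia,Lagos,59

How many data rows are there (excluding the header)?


Counting rows (excluding header):
Header: id,name,city,score
Data rows: 8

ANSWER: 8


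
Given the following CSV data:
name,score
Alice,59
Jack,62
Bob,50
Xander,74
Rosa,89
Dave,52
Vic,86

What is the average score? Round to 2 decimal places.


Scores: 59, 62, 50, 74, 89, 52, 86
Sum = 472
Count = 7
Average = 472 / 7 = 67.43

ANSWER: 67.43


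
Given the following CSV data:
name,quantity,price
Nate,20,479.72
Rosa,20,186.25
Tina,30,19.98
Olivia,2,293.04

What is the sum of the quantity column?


Values in 'quantity' column:
  Row 1: 20
  Row 2: 20
  Row 3: 30
  Row 4: 2
Sum = 20 + 20 + 30 + 2 = 72

ANSWER: 72


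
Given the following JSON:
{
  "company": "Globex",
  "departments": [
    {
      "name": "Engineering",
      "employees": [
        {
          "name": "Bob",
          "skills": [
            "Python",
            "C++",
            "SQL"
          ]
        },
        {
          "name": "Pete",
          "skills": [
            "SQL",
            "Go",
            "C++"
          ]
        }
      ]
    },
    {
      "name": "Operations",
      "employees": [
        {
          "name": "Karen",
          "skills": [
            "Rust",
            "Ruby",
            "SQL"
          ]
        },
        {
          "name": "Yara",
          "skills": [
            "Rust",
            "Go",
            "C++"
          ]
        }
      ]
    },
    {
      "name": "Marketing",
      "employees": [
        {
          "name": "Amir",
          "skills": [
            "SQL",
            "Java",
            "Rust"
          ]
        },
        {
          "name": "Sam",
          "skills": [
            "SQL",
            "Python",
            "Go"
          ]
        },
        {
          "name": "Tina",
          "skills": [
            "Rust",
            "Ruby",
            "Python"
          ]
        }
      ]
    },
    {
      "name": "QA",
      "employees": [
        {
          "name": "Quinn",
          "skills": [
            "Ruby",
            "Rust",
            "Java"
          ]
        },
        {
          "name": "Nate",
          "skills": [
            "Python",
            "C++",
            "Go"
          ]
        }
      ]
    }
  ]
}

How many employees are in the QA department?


Path: departments[3].employees
Count: 2

ANSWER: 2


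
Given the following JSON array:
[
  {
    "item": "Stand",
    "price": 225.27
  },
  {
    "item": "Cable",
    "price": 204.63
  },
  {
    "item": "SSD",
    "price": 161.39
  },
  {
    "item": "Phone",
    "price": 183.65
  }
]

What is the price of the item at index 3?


Array index 3 -> Phone
price = 183.65

ANSWER: 183.65


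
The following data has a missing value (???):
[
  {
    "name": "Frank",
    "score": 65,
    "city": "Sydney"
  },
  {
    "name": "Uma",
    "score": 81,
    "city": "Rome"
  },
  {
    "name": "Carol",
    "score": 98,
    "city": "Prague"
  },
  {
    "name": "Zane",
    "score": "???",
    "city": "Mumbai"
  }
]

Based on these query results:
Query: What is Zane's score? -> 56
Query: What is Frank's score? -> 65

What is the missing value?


The missing value is Zane's score
From query: Zane's score = 56

ANSWER: 56


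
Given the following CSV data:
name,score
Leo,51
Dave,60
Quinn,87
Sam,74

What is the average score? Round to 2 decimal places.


Scores: 51, 60, 87, 74
Sum = 272
Count = 4
Average = 272 / 4 = 68.00

ANSWER: 68.00


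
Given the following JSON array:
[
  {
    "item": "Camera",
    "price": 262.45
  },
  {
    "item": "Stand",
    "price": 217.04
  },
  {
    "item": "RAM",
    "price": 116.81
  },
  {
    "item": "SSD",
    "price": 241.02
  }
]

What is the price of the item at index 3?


Array index 3 -> SSD
price = 241.02

ANSWER: 241.02


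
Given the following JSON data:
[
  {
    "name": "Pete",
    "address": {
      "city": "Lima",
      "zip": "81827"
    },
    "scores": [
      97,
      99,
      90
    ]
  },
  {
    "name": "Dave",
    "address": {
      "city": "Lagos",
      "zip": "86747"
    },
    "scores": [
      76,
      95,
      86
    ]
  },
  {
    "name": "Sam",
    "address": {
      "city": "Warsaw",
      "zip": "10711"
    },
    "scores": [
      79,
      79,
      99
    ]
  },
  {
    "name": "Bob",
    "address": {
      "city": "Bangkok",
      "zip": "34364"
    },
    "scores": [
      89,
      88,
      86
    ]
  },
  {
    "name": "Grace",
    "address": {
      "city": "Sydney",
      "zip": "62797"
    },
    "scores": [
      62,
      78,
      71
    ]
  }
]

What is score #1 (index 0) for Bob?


Path: records[3].scores[0]
Value: 89

ANSWER: 89


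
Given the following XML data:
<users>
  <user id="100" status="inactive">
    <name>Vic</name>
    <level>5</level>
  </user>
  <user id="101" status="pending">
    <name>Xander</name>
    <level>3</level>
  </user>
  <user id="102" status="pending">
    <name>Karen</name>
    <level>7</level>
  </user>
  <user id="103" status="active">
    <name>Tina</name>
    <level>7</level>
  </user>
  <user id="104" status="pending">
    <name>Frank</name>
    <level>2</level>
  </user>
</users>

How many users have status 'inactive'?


Counting users with status='inactive':
  Vic (id=100) -> MATCH
Count: 1

ANSWER: 1


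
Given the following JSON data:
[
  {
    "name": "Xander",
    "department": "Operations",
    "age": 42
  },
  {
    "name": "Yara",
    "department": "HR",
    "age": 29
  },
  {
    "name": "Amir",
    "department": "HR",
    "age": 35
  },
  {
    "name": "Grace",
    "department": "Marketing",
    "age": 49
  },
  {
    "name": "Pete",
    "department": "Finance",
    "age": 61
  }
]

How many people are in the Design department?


Scanning records for department = Design
  No matches found
Count: 0

ANSWER: 0


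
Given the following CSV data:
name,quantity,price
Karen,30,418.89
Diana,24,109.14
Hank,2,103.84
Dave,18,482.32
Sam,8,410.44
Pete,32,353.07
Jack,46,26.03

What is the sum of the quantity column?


Values in 'quantity' column:
  Row 1: 30
  Row 2: 24
  Row 3: 2
  Row 4: 18
  Row 5: 8
  Row 6: 32
  Row 7: 46
Sum = 30 + 24 + 2 + 18 + 8 + 32 + 46 = 160

ANSWER: 160


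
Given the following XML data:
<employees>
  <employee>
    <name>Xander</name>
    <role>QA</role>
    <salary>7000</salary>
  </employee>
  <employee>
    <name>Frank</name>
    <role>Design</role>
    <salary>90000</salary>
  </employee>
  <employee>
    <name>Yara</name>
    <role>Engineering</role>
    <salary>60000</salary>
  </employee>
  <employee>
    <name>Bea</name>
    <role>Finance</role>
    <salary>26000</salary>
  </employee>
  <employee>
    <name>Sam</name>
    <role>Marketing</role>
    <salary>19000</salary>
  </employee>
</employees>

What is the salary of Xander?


Searching for <employee> with <name>Xander</name>
Found at position 1
<salary>7000</salary>

ANSWER: 7000


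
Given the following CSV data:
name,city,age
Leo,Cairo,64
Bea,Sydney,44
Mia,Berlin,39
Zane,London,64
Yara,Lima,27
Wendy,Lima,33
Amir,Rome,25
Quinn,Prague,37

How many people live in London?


Scanning city column for 'London':
  Row 4: Zane -> MATCH
Total matches: 1

ANSWER: 1


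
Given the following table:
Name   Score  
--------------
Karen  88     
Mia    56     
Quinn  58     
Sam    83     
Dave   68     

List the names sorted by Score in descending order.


Sorting by Score (descending):
  Karen: 88
  Sam: 83
  Dave: 68
  Quinn: 58
  Mia: 56


ANSWER: Karen, Sam, Dave, Quinn, Mia


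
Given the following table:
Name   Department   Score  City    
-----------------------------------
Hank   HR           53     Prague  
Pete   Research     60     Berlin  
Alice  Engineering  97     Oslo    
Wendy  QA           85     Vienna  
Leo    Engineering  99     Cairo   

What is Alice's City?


Row 3: Alice
City = Oslo

ANSWER: Oslo


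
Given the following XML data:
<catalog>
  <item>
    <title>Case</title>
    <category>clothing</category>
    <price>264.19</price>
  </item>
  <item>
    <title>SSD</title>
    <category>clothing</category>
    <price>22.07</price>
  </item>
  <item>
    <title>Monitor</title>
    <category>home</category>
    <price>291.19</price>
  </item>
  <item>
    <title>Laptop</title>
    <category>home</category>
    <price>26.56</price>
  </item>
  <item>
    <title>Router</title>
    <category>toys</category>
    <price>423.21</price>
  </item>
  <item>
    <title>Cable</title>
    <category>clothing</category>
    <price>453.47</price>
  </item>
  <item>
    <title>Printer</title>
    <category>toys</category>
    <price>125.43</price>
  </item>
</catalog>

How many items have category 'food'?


Scanning <item> elements for <category>food</category>:
Count: 0

ANSWER: 0


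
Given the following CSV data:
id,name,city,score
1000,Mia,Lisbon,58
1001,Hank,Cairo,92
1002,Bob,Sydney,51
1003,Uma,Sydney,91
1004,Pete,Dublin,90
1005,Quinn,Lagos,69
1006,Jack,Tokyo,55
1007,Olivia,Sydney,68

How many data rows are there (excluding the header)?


Counting rows (excluding header):
Header: id,name,city,score
Data rows: 8

ANSWER: 8


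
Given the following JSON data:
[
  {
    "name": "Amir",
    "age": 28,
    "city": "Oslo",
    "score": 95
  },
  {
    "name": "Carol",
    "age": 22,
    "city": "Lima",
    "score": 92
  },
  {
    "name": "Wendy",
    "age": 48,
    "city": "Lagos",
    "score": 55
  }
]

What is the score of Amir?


Looking up record where name = Amir
Record index: 0
Field 'score' = 95

ANSWER: 95


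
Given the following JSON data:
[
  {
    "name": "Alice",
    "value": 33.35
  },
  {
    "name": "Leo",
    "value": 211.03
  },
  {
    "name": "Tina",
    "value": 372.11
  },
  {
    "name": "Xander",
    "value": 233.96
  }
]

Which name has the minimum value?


Comparing values:
  Alice: 33.35
  Leo: 211.03
  Tina: 372.11
  Xander: 233.96
Minimum: Alice (33.35)

ANSWER: Alice


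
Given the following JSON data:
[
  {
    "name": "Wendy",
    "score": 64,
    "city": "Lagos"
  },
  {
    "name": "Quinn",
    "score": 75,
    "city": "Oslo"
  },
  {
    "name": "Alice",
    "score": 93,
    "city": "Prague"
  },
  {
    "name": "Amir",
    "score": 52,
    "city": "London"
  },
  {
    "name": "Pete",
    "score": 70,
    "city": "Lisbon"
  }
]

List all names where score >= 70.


Filtering records where score >= 70:
  Wendy (score=64) -> no
  Quinn (score=75) -> YES
  Alice (score=93) -> YES
  Amir (score=52) -> no
  Pete (score=70) -> YES


ANSWER: Quinn, Alice, Pete


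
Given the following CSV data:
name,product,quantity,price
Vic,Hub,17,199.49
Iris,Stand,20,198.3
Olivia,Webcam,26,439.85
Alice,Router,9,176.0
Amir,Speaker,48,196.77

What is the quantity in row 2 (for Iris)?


Row 2: Iris
Column 'quantity' = 20

ANSWER: 20


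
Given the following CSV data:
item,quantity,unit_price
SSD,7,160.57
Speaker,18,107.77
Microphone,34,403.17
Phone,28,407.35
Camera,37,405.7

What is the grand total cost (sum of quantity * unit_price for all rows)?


Computing row totals:
  SSD: 7 * 160.57 = 1123.99
  Speaker: 18 * 107.77 = 1939.86
  Microphone: 34 * 403.17 = 13707.78
  Phone: 28 * 407.35 = 11405.8
  Camera: 37 * 405.7 = 15010.9
Grand total = 1123.99 + 1939.86 + 13707.78 + 11405.8 + 15010.9 = 43188.33

ANSWER: 43188.33


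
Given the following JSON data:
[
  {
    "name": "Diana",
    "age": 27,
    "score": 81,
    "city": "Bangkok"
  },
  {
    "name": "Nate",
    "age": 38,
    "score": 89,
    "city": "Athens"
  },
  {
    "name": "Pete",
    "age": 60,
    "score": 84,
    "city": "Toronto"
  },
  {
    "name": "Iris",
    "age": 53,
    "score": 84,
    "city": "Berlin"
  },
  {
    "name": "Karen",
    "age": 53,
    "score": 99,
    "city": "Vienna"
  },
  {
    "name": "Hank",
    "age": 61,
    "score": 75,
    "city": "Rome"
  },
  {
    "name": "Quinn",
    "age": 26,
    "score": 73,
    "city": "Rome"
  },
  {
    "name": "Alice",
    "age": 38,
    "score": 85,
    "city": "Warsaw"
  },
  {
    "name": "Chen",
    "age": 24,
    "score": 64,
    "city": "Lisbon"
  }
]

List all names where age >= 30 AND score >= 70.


Checking both conditions:
  Diana (age=27, score=81) -> no
  Nate (age=38, score=89) -> YES
  Pete (age=60, score=84) -> YES
  Iris (age=53, score=84) -> YES
  Karen (age=53, score=99) -> YES
  Hank (age=61, score=75) -> YES
  Quinn (age=26, score=73) -> no
  Alice (age=38, score=85) -> YES
  Chen (age=24, score=64) -> no


ANSWER: Nate, Pete, Iris, Karen, Hank, Alice


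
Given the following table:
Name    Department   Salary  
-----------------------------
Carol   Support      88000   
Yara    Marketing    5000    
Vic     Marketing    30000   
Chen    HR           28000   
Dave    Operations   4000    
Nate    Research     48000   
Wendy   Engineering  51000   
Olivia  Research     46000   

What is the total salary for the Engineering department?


Engineering department members:
  Wendy: 51000
Total = 51000 = 51000

ANSWER: 51000


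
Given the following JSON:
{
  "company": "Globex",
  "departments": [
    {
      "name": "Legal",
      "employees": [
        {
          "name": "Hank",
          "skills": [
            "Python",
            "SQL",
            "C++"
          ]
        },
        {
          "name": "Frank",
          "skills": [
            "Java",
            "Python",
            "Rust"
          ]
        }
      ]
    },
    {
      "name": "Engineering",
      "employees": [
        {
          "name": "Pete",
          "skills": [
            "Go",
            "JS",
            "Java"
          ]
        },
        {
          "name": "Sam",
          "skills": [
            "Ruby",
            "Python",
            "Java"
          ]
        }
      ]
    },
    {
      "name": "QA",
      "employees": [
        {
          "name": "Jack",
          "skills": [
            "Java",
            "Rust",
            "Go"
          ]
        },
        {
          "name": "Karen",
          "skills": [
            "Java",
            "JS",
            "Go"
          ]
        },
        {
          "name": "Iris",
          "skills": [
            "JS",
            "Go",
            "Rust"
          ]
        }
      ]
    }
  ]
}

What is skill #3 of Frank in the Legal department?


Path: departments[0].employees[1].skills[2]
Value: Rust

ANSWER: Rust


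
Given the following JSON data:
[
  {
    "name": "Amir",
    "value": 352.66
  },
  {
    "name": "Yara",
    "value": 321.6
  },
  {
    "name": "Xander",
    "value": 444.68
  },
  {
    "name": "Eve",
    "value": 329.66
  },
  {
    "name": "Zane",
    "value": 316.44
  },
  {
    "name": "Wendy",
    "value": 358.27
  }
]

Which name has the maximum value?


Comparing values:
  Amir: 352.66
  Yara: 321.6
  Xander: 444.68
  Eve: 329.66
  Zane: 316.44
  Wendy: 358.27
Maximum: Xander (444.68)

ANSWER: Xander


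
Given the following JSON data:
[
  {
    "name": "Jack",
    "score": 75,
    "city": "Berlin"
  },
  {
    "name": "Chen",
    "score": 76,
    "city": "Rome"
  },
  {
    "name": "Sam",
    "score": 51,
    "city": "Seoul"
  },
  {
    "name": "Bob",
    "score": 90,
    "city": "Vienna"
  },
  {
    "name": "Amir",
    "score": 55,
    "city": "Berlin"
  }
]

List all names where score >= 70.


Filtering records where score >= 70:
  Jack (score=75) -> YES
  Chen (score=76) -> YES
  Sam (score=51) -> no
  Bob (score=90) -> YES
  Amir (score=55) -> no


ANSWER: Jack, Chen, Bob


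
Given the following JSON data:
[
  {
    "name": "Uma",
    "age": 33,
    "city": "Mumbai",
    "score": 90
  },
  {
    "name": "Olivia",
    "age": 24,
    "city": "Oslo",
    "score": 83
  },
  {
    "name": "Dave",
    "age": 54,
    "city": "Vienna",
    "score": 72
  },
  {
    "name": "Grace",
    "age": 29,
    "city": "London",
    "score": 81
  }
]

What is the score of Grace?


Looking up record where name = Grace
Record index: 3
Field 'score' = 81

ANSWER: 81


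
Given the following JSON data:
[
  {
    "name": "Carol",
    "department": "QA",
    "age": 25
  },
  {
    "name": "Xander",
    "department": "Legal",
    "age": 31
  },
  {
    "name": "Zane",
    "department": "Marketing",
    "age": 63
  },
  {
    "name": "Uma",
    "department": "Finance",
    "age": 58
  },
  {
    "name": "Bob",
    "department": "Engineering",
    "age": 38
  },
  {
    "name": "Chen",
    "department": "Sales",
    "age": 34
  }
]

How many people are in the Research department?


Scanning records for department = Research
  No matches found
Count: 0

ANSWER: 0


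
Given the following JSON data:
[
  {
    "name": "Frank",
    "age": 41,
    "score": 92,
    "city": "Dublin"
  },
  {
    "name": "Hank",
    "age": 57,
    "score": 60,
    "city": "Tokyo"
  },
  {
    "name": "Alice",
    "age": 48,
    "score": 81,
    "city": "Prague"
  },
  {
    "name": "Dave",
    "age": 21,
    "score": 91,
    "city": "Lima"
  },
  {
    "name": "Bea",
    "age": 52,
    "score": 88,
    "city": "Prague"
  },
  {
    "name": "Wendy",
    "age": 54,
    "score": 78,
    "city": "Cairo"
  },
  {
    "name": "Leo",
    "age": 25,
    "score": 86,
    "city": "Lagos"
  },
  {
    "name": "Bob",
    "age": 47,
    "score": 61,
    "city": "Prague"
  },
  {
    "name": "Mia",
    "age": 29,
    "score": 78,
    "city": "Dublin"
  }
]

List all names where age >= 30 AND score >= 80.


Checking both conditions:
  Frank (age=41, score=92) -> YES
  Hank (age=57, score=60) -> no
  Alice (age=48, score=81) -> YES
  Dave (age=21, score=91) -> no
  Bea (age=52, score=88) -> YES
  Wendy (age=54, score=78) -> no
  Leo (age=25, score=86) -> no
  Bob (age=47, score=61) -> no
  Mia (age=29, score=78) -> no


ANSWER: Frank, Alice, Bea


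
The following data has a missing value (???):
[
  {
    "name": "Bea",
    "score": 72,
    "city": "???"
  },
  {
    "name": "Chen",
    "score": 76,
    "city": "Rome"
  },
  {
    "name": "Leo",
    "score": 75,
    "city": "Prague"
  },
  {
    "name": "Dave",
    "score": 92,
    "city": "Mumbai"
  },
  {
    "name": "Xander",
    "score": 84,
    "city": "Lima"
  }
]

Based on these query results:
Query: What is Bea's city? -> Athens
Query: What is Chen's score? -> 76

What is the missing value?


The missing value is Bea's city
From query: Bea's city = Athens

ANSWER: Athens


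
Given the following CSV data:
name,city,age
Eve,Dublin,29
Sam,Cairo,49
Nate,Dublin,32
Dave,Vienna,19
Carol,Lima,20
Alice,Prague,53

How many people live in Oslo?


Scanning city column for 'Oslo':
Total matches: 0

ANSWER: 0


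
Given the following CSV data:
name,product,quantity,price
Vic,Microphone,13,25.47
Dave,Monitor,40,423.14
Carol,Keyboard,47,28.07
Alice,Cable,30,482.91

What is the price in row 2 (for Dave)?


Row 2: Dave
Column 'price' = 423.14

ANSWER: 423.14


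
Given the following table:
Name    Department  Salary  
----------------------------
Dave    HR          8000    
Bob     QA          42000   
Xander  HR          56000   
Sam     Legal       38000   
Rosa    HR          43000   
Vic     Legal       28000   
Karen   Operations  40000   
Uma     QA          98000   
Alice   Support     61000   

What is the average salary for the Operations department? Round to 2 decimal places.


Operations department members:
  Karen: 40000
Sum = 40000
Count = 1
Average = 40000 / 1 = 40000.00

ANSWER: 40000.00


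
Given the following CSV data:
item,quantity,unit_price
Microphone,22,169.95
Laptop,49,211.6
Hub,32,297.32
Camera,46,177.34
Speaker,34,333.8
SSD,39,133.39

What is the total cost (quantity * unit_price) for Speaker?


Row: Speaker
quantity = 34
unit_price = 333.8
total = 34 * 333.8 = 11349.2

ANSWER: 11349.2


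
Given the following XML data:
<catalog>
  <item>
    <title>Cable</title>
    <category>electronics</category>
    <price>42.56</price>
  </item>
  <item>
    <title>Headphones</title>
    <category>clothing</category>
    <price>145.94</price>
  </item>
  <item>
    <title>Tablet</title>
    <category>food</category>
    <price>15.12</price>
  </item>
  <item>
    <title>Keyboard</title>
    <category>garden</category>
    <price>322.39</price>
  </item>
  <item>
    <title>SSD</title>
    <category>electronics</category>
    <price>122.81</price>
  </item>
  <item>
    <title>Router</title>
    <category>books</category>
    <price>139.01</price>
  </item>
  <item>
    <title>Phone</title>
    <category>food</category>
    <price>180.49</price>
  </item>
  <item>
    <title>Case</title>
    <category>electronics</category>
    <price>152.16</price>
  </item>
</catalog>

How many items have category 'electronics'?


Scanning <item> elements for <category>electronics</category>:
  Item 1: Cable -> MATCH
  Item 5: SSD -> MATCH
  Item 8: Case -> MATCH
Count: 3

ANSWER: 3


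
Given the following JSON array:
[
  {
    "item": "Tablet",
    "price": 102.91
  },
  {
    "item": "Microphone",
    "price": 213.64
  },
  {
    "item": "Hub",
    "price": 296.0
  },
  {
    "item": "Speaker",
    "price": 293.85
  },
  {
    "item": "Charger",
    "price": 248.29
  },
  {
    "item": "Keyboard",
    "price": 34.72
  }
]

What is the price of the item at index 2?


Array index 2 -> Hub
price = 296.0

ANSWER: 296.0


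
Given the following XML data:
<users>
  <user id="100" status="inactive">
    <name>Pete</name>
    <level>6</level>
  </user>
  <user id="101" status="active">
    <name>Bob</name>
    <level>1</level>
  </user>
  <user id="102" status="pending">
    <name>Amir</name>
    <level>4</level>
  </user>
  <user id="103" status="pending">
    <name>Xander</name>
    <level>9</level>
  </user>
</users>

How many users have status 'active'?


Counting users with status='active':
  Bob (id=101) -> MATCH
Count: 1

ANSWER: 1


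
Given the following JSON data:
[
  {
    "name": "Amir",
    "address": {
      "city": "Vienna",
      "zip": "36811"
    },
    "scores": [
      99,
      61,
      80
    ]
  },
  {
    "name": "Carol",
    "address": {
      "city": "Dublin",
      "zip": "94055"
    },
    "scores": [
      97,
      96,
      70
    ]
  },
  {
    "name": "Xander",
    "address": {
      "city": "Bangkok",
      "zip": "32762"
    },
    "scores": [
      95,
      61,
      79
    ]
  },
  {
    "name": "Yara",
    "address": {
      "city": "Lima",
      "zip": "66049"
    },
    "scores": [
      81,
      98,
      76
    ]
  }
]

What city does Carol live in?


Path: records[1].address.city
Value: Dublin

ANSWER: Dublin


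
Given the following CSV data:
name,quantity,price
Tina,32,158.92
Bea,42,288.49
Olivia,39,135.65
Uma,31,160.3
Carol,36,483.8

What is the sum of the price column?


Values in 'price' column:
  Row 1: 158.92
  Row 2: 288.49
  Row 3: 135.65
  Row 4: 160.3
  Row 5: 483.8
Sum = 158.92 + 288.49 + 135.65 + 160.3 + 483.8 = 1227.16

ANSWER: 1227.16


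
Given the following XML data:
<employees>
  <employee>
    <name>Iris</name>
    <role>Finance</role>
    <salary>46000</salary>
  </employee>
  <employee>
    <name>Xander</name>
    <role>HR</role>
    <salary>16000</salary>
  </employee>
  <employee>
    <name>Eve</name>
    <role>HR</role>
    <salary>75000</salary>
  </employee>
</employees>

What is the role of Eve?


Searching for <employee> with <name>Eve</name>
Found at position 3
<role>HR</role>

ANSWER: HR


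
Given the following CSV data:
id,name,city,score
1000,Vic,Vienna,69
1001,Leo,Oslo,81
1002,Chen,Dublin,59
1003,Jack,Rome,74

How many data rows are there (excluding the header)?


Counting rows (excluding header):
Header: id,name,city,score
Data rows: 4

ANSWER: 4


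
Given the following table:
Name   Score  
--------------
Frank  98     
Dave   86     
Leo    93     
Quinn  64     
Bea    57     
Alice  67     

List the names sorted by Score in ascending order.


Sorting by Score (ascending):
  Bea: 57
  Quinn: 64
  Alice: 67
  Dave: 86
  Leo: 93
  Frank: 98


ANSWER: Bea, Quinn, Alice, Dave, Leo, Frank


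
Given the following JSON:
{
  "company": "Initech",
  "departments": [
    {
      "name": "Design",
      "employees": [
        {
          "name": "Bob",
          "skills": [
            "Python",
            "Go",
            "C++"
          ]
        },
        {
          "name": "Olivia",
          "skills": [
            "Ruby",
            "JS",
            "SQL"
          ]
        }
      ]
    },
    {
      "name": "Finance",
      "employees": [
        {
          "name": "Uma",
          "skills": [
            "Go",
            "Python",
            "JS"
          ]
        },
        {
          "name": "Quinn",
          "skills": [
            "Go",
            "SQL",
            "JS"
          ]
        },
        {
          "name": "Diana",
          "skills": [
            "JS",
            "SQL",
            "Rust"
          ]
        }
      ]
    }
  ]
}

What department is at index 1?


Path: departments[1].name
Value: Finance

ANSWER: Finance


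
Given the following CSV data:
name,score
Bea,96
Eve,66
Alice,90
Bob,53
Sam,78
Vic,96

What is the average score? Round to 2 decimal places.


Scores: 96, 66, 90, 53, 78, 96
Sum = 479
Count = 6
Average = 479 / 6 = 79.83

ANSWER: 79.83


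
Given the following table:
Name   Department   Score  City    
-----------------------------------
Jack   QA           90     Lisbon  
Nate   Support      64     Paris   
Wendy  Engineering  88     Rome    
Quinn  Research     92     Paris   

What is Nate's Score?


Row 2: Nate
Score = 64

ANSWER: 64


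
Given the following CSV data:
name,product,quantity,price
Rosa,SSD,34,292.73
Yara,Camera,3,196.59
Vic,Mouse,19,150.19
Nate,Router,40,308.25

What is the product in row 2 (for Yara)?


Row 2: Yara
Column 'product' = Camera

ANSWER: Camera


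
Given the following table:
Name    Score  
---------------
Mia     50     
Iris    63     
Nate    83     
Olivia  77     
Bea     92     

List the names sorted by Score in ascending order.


Sorting by Score (ascending):
  Mia: 50
  Iris: 63
  Olivia: 77
  Nate: 83
  Bea: 92


ANSWER: Mia, Iris, Olivia, Nate, Bea


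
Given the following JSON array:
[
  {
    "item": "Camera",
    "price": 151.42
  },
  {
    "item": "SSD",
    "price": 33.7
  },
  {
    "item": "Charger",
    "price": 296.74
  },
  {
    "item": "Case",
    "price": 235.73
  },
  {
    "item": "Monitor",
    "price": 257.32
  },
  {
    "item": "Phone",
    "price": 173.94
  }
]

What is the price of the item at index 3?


Array index 3 -> Case
price = 235.73

ANSWER: 235.73


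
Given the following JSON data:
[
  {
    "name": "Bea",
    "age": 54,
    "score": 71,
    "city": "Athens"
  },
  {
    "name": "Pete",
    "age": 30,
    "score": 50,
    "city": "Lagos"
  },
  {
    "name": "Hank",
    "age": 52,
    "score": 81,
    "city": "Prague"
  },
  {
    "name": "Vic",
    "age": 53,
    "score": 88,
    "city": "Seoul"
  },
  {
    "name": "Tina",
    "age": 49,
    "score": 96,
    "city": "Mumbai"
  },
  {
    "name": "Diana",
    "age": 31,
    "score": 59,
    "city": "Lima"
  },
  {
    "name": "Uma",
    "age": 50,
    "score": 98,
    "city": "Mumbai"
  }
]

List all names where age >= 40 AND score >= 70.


Checking both conditions:
  Bea (age=54, score=71) -> YES
  Pete (age=30, score=50) -> no
  Hank (age=52, score=81) -> YES
  Vic (age=53, score=88) -> YES
  Tina (age=49, score=96) -> YES
  Diana (age=31, score=59) -> no
  Uma (age=50, score=98) -> YES


ANSWER: Bea, Hank, Vic, Tina, Uma


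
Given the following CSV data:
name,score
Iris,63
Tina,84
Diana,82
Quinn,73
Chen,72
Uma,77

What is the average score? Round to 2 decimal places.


Scores: 63, 84, 82, 73, 72, 77
Sum = 451
Count = 6
Average = 451 / 6 = 75.17

ANSWER: 75.17


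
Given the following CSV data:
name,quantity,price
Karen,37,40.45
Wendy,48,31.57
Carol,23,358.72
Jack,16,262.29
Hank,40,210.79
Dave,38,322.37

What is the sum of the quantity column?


Values in 'quantity' column:
  Row 1: 37
  Row 2: 48
  Row 3: 23
  Row 4: 16
  Row 5: 40
  Row 6: 38
Sum = 37 + 48 + 23 + 16 + 40 + 38 = 202

ANSWER: 202


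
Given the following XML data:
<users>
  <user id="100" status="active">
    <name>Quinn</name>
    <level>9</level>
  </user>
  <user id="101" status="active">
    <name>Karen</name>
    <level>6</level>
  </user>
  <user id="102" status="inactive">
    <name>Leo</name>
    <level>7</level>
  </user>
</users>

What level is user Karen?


Finding user: Karen
<level>6</level>

ANSWER: 6


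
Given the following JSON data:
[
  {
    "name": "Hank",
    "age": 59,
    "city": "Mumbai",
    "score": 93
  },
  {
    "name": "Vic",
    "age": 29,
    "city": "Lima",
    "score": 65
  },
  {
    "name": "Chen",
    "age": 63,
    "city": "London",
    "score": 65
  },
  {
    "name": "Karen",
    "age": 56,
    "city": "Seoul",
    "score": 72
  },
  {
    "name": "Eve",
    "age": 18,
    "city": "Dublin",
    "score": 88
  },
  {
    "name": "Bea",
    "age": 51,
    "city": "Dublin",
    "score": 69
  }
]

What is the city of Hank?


Looking up record where name = Hank
Record index: 0
Field 'city' = Mumbai

ANSWER: Mumbai


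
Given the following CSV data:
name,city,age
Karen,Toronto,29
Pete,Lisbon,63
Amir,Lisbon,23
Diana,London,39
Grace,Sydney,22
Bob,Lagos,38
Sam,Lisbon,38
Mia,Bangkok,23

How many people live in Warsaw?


Scanning city column for 'Warsaw':
Total matches: 0

ANSWER: 0


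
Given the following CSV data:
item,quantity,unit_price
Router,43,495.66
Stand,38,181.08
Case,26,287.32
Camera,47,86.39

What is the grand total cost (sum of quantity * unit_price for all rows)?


Computing row totals:
  Router: 43 * 495.66 = 21313.38
  Stand: 38 * 181.08 = 6881.04
  Case: 26 * 287.32 = 7470.32
  Camera: 47 * 86.39 = 4060.33
Grand total = 21313.38 + 6881.04 + 7470.32 + 4060.33 = 39725.07

ANSWER: 39725.07


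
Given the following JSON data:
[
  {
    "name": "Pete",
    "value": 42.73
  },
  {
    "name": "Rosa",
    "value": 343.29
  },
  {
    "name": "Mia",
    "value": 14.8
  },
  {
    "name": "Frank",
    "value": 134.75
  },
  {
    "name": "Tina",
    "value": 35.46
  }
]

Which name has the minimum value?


Comparing values:
  Pete: 42.73
  Rosa: 343.29
  Mia: 14.8
  Frank: 134.75
  Tina: 35.46
Minimum: Mia (14.8)

ANSWER: Mia


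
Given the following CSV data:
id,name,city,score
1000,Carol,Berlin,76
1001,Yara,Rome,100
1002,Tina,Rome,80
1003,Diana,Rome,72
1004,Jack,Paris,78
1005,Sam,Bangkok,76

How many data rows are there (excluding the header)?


Counting rows (excluding header):
Header: id,name,city,score
Data rows: 6

ANSWER: 6


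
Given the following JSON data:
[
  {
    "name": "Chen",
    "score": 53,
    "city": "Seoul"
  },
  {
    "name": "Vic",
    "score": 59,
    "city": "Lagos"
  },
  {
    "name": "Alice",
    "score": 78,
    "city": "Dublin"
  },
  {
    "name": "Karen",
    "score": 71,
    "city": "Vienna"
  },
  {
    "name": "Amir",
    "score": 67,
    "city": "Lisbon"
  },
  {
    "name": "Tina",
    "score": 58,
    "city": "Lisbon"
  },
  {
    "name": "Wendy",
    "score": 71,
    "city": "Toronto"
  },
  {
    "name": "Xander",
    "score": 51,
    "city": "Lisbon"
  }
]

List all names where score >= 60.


Filtering records where score >= 60:
  Chen (score=53) -> no
  Vic (score=59) -> no
  Alice (score=78) -> YES
  Karen (score=71) -> YES
  Amir (score=67) -> YES
  Tina (score=58) -> no
  Wendy (score=71) -> YES
  Xander (score=51) -> no


ANSWER: Alice, Karen, Amir, Wendy


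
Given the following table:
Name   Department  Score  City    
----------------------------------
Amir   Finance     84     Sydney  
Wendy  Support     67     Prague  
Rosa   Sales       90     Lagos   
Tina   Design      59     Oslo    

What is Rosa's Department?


Row 3: Rosa
Department = Sales

ANSWER: Sales


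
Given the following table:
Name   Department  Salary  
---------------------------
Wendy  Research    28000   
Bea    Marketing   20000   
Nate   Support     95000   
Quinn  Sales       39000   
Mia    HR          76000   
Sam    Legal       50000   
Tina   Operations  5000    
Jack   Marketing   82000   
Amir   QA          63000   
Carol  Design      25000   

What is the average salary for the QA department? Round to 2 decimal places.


QA department members:
  Amir: 63000
Sum = 63000
Count = 1
Average = 63000 / 1 = 63000.00

ANSWER: 63000.00


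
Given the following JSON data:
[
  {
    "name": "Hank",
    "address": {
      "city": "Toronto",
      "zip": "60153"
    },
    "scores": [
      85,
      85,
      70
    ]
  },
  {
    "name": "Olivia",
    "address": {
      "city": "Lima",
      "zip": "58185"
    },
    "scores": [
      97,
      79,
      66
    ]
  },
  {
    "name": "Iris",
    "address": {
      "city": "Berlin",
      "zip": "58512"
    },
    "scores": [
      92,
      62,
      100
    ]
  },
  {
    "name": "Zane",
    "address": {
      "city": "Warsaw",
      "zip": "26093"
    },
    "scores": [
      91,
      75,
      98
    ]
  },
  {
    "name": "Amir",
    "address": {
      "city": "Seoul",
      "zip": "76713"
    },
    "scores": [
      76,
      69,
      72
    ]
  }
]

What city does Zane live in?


Path: records[3].address.city
Value: Warsaw

ANSWER: Warsaw
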